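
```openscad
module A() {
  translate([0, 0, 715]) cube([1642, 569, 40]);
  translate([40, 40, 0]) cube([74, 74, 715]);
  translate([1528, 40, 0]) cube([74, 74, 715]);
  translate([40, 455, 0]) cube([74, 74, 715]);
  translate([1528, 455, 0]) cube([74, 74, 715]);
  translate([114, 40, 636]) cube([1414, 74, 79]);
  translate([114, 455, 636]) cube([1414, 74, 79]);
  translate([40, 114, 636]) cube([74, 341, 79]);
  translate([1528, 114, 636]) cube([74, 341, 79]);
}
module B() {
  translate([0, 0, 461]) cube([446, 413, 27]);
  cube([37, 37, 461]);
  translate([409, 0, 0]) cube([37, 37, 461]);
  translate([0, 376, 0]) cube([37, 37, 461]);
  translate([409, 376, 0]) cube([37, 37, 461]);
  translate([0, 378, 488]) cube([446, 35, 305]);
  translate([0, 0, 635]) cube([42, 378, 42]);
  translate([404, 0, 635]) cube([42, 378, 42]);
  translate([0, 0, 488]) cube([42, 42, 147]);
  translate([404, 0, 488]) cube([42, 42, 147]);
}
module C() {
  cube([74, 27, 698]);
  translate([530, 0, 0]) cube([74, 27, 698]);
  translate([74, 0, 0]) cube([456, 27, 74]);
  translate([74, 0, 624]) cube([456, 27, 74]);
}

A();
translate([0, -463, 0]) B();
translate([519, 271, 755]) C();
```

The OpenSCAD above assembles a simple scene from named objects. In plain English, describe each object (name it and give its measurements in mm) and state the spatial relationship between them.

A is a rectangular dining table. The top is 1642×569×40 mm with its upper surface at z = 755 mm. It stands on four 74×74 mm square legs, each inset 40 mm from the nearest pair of top edges, running from the floor to the underside of the top. Four apron rails, 74 mm thick and 79 mm tall, run between adjacent legs with their top edges flush with the underside of the top and their outer faces flush with the legs' outer faces.

B is a chair: 446×413 mm seat, 27 mm thick, top at z = 488 mm, on four 37 mm square corner legs flush with the seat edges. A 35 mm thick backrest slab spans the full seat width, extending 305 mm above the seat top, its back face flush with the seat's +y edge. Two armrests of 42×42 mm section run along each side from the seat's front edge to the front of the backrest, top faces 189 mm above the seat top and outer faces flush with the seat's x-edges; a 42×42 mm post under the front of each armrest stands on the seat at the front corner.

C is a picture frame with a 456×550 mm rectangular opening (x by z) and a uniform 74 mm border on every side. Frame depth is 27 mm along y. It is built from two vertical stiles running the full outside height and two horizontal rails spanning the gap between the stiles.

The chair is on the floor beside the table on its −y side. The picture frame is on top of the table, centred.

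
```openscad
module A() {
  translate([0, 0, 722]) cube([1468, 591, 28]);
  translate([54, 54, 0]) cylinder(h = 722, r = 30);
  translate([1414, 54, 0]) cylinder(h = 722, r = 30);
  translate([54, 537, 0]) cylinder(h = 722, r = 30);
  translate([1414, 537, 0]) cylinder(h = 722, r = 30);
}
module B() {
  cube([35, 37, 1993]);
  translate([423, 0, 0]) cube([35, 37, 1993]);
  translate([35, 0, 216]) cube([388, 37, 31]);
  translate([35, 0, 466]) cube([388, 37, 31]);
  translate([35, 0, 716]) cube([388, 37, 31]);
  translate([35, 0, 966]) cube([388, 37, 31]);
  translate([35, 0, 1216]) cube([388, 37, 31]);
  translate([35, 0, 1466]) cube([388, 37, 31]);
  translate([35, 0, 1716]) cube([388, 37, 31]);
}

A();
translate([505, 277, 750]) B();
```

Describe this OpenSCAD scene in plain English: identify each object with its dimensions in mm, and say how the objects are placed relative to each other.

A is a rectangular dining table. The top is 1468×591×28 mm with its upper surface at z = 750 mm. It stands on four round legs of 60 mm diameter, each leg's bounding box inset 24 mm from the nearest pair of top edges, running from the floor to the underside of the top.

B is a wooden ladder with two side rails of 35×37 mm section and 1993 mm height, set 458 mm apart overall. Between them run 7 rectangular rungs (37 mm deep, 31 mm thick), front faces flush with the rails' −y face. The bottom of the first rung is 216 mm above the floor and each subsequent rung is 250 mm higher than the one below.

The ladder is on top of the table, centred.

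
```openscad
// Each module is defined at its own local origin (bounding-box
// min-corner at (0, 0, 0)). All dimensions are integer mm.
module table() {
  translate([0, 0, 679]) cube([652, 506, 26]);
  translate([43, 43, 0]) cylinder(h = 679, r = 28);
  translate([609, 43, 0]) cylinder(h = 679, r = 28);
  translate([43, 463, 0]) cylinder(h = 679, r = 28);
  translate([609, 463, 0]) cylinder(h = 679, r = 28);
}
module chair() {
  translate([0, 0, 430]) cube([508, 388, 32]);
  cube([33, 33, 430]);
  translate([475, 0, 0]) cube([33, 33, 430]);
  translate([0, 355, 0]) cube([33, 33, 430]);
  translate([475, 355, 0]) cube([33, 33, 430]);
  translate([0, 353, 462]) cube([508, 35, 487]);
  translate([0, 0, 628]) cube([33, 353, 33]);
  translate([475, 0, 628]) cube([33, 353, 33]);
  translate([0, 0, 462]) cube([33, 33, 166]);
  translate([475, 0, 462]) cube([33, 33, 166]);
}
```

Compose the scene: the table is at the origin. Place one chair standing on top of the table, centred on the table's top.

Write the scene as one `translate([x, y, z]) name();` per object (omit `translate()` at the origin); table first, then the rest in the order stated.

table();
translate([72, 59, 705]) chair();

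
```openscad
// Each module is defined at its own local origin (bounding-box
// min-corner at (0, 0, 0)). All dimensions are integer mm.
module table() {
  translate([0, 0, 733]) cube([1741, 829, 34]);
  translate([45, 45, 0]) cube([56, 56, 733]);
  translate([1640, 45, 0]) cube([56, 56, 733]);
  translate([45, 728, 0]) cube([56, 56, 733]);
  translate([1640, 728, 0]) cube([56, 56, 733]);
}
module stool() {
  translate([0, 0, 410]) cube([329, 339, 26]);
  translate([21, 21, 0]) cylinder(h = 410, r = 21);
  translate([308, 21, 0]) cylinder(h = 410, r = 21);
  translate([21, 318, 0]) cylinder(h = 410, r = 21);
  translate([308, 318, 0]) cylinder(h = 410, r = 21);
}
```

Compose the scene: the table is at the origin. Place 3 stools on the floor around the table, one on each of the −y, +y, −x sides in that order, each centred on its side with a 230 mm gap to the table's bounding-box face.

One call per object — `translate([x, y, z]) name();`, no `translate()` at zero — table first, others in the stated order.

table();
translate([706, -569, 0]) stool();
translate([706, 1059, 0]) stool();
translate([-559, 245, 0]) stool();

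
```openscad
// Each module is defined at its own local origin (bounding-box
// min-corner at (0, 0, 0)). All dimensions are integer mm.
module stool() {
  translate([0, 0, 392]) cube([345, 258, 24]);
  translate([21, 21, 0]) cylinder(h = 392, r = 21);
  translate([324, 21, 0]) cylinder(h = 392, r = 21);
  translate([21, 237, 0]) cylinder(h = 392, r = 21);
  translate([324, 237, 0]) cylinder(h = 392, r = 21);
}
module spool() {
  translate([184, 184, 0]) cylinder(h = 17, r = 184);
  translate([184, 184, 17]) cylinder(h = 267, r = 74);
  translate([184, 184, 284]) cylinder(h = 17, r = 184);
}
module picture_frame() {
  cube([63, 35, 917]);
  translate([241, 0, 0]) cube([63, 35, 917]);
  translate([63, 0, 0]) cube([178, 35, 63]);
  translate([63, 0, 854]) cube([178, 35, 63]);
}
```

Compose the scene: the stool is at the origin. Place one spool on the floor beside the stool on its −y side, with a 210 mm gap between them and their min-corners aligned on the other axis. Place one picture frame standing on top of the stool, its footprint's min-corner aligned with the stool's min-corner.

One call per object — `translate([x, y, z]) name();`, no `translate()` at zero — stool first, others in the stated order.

stool();
translate([0, -578, 0]) spool();
translate([0, 0, 416]) picture_frame();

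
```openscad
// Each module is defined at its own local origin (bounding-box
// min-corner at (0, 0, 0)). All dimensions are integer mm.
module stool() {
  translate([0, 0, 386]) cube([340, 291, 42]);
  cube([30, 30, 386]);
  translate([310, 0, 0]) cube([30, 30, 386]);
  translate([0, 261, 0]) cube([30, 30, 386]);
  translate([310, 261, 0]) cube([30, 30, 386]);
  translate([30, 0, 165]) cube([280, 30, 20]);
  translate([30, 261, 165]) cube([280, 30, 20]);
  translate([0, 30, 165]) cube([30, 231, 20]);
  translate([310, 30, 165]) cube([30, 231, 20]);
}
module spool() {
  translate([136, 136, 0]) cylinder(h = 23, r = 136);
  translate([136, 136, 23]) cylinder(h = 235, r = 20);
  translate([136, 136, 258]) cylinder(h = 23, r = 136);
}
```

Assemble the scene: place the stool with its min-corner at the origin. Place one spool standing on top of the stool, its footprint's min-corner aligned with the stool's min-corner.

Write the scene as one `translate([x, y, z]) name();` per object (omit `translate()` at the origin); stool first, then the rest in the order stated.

stool();
translate([0, 0, 428]) spool();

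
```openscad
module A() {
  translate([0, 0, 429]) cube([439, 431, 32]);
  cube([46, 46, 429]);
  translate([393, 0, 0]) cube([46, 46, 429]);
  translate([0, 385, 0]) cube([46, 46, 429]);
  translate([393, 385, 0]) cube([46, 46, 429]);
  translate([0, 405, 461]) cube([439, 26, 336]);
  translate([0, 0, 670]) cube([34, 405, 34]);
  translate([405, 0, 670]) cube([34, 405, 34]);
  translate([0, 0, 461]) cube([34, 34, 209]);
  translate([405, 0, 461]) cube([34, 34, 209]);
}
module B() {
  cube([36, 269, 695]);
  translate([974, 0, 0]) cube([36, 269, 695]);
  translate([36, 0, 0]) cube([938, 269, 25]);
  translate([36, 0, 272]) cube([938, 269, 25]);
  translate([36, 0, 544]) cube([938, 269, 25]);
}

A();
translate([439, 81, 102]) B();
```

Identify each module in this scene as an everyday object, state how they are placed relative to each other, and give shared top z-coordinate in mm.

A is a chair. B is a bookshelf. The bookshelf is beside the chair with their tops flush at z = 797. The shared top z-coordinate is 797 mm.

Both tops at z = 797 mm.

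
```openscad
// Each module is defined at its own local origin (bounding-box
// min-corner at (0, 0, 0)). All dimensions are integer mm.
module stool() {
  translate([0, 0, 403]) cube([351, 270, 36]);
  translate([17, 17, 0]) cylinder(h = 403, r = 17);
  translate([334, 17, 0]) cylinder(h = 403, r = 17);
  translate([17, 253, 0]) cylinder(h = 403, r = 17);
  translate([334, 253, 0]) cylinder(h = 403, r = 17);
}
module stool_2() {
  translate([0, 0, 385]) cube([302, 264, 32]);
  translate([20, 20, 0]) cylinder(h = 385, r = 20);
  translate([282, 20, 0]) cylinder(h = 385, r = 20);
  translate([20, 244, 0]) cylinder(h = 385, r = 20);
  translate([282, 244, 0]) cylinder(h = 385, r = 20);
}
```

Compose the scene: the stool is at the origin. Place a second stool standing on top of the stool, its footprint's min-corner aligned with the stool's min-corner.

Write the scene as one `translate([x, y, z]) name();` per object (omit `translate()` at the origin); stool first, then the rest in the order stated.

stool();
translate([0, 0, 439]) stool_2();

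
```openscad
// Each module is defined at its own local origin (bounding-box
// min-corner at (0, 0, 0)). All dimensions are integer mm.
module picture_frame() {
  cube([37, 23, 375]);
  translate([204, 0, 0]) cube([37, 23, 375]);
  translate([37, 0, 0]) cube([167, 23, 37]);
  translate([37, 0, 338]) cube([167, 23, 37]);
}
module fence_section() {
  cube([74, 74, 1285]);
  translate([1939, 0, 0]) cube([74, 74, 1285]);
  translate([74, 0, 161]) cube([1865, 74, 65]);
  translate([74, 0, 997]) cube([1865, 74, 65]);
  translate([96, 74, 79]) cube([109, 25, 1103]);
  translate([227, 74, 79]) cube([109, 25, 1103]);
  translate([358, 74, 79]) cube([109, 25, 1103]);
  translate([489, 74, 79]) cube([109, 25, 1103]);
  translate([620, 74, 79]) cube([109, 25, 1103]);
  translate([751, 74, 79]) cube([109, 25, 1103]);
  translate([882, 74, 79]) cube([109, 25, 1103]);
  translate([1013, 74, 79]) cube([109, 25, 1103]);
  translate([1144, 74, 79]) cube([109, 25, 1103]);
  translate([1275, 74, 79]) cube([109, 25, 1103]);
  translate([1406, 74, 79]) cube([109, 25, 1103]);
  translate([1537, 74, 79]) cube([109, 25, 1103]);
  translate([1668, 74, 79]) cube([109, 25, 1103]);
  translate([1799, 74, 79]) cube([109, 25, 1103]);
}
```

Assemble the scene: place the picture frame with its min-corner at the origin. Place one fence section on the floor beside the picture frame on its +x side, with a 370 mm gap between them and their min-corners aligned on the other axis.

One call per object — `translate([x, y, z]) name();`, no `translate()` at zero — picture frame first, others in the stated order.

picture_frame();
translate([611, 0, 0]) fence_section();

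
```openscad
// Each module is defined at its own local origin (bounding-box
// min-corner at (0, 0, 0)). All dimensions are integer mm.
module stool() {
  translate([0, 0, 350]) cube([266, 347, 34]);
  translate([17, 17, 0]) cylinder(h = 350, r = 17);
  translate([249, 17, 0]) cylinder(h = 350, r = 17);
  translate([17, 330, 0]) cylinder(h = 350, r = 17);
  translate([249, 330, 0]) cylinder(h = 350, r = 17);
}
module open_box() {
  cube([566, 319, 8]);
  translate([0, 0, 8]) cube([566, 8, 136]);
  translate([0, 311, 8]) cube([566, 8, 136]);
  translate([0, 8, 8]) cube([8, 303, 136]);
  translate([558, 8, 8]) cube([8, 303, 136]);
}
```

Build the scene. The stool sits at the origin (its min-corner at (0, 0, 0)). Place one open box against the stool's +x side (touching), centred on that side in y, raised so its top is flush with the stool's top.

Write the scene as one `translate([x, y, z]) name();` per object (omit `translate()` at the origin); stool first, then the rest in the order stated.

stool();
translate([266, 14, 240]) open_box();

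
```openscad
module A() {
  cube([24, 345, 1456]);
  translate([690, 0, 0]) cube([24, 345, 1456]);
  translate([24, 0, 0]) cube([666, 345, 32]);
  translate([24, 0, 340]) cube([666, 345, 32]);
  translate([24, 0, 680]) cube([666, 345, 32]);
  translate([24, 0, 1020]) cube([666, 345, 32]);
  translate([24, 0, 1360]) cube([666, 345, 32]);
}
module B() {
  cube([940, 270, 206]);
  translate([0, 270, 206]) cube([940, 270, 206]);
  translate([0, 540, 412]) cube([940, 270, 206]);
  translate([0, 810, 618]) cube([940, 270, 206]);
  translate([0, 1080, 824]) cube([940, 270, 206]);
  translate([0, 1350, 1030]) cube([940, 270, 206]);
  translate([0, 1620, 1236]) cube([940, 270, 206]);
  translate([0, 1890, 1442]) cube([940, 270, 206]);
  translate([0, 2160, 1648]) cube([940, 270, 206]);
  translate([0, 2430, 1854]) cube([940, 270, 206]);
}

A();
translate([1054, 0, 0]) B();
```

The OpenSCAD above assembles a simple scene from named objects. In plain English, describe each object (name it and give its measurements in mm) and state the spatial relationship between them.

A is an open bookshelf. Two side panels, each 24 mm thick, 345 mm deep and 1456 mm tall, stand 714 mm apart (outside-to-outside). Between them sit 5 shelves, each 32 mm thick and 345 mm deep, spanning the full gap between the sides. The bottom shelf rests on the floor (its underside at z = 0) and the clear gap between one shelf's top and the next shelf's underside is 308 mm.

B is a run of 10 identical solid stair steps. Each tread is 940×270 mm and each step block is 206 mm high. Step 1 rests on the floor; step k is offset from step 1 by (k−1)×270 mm in y and (k−1)×206 mm in z.

The staircase is on the floor beside the bookshelf on its +x side.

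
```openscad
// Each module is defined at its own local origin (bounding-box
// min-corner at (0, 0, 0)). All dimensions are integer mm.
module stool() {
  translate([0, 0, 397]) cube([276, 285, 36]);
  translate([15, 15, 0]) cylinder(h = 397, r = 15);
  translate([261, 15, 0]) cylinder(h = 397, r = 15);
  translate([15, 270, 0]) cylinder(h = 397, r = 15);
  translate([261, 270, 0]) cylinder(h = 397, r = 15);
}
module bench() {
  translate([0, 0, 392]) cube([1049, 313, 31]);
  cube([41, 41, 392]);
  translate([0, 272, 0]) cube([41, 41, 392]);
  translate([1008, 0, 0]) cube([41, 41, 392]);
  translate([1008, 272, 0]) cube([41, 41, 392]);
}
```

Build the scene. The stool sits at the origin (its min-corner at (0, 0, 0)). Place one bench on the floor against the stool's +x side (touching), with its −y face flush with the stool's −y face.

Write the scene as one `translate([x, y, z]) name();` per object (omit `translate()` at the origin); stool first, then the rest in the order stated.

stool();
translate([276, 0, 0]) bench();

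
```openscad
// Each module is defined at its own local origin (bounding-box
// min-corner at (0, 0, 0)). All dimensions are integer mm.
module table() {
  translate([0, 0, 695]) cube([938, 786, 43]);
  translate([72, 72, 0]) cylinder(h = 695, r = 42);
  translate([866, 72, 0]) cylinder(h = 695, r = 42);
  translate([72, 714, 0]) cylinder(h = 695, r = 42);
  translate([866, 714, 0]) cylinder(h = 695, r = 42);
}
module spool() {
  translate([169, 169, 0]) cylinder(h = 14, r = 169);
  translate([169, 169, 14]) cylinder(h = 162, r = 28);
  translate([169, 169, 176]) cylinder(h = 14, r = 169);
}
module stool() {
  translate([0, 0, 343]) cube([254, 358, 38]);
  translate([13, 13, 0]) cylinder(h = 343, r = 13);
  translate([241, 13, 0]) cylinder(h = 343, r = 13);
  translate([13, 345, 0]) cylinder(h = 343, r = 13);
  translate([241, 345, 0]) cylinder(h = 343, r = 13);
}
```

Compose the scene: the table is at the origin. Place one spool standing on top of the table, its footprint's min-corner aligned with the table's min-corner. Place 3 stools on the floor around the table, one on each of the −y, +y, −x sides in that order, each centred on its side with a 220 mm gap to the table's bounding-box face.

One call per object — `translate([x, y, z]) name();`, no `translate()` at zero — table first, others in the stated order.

table();
translate([0, 0, 738]) spool();
translate([342, -578, 0]) stool();
translate([342, 1006, 0]) stool();
translate([-474, 214, 0]) stool();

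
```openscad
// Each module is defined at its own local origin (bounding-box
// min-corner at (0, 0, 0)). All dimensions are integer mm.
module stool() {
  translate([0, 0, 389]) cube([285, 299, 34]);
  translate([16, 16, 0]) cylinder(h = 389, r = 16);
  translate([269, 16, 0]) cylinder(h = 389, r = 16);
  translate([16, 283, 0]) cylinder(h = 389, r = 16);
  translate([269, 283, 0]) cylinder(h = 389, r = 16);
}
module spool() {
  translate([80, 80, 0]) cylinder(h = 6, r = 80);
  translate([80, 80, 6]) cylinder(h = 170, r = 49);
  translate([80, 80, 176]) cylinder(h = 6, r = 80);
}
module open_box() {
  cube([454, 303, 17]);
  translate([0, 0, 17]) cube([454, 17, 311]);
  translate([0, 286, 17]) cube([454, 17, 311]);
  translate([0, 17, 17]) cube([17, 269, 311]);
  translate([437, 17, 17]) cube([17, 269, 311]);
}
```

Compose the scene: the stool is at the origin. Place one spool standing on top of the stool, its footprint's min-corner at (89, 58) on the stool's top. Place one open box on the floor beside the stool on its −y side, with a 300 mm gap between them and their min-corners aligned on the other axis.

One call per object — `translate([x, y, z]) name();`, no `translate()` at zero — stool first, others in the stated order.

stool();
translate([89, 58, 423]) spool();
translate([0, -603, 0]) open_box();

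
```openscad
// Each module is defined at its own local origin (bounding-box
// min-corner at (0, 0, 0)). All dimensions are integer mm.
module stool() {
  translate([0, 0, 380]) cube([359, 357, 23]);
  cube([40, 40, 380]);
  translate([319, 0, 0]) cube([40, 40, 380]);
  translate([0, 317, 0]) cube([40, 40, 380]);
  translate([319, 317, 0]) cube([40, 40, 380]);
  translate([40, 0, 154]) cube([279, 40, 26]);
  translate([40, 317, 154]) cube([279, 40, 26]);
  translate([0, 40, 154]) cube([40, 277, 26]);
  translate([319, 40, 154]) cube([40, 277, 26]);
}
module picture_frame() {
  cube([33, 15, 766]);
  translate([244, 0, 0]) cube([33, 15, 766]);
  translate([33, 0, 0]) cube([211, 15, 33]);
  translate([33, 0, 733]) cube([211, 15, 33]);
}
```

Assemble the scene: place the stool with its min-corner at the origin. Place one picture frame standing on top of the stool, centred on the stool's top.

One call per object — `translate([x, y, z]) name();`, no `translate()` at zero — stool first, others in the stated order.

stool();
translate([41, 171, 403]) picture_frame();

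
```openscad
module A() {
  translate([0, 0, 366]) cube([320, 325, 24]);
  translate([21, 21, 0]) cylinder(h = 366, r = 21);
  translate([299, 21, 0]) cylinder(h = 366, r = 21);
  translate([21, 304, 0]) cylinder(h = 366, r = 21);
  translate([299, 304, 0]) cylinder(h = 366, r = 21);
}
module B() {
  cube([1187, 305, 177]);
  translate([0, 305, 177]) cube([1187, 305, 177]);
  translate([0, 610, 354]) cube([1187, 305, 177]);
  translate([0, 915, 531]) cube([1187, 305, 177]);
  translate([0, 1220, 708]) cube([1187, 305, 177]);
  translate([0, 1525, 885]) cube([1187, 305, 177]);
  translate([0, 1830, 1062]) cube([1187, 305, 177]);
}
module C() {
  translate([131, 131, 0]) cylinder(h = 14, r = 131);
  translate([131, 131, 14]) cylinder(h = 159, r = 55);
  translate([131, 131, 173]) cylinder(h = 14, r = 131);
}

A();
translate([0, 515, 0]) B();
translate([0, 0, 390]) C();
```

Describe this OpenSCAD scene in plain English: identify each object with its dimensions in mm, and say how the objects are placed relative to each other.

A is a simple wooden stool: a rectangular seat 320 mm (x) by 325 mm (y), 24 mm thick, top face at z = 390 mm, on four round legs, each 42 mm in diameter. The legs rest on z = 0, each leg's axis is inset half a diameter from the nearest pair of seat edges (so the leg's bounding box is flush with the corner).

B is a run of 7 identical solid stair steps. Each tread is 1187×305 mm and each step block is 177 mm high. Step 1 rests on the floor; step k is offset from step 1 by (k−1)×305 mm in y and (k−1)×177 mm in z.

C is a spool: two coaxial disc flanges of radius 131 mm and thickness 14 mm, joined by a core cylinder of radius 55 mm and height 159 mm. The lower flange rests on z = 0 and the three cylinders share a vertical axis.

The staircase is on the floor beside the stool on its +y side. The spool is on top of the stool.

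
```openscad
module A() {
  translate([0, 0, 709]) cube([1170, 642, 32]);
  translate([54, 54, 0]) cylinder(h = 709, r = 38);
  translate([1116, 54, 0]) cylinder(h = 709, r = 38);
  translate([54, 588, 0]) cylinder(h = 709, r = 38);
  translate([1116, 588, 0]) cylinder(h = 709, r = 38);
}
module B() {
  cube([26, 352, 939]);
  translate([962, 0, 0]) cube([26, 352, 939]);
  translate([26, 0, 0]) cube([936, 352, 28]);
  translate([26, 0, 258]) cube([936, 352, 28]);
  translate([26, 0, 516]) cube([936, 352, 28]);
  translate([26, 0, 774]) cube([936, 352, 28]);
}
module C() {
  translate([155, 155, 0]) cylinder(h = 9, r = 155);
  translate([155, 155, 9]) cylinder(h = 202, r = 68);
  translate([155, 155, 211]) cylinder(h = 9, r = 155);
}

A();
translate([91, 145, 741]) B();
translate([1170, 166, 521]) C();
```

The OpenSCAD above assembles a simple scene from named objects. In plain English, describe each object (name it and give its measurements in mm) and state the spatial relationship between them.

A is a table: top 1170 mm (x) × 642 mm (y), 32 mm thick, upper face at z = 741 mm, on four round legs of 76 mm diameter, each leg's bounding box inset 16 mm from the nearest pair of top edges, running from z = 0 to the bottom of the top.

B is a bookshelf 988 mm wide overall, 352 mm deep and 939 mm tall. The two sides are 26 mm thick vertical panels. 4 horizontal shelves of 28 mm thickness span between the inner faces of the sides; the lowest shelf sits on the floor and shelves are stacked with a clear vertical gap of 230 mm between each pair.

C is a spool: two coaxial disc flanges of radius 155 mm and thickness 9 mm, joined by a core cylinder of radius 68 mm and height 202 mm. The lower flange rests on z = 0 and the three cylinders share a vertical axis.

The bookshelf is on top of the table, centred. The spool is beside the table with their tops flush at z = 741.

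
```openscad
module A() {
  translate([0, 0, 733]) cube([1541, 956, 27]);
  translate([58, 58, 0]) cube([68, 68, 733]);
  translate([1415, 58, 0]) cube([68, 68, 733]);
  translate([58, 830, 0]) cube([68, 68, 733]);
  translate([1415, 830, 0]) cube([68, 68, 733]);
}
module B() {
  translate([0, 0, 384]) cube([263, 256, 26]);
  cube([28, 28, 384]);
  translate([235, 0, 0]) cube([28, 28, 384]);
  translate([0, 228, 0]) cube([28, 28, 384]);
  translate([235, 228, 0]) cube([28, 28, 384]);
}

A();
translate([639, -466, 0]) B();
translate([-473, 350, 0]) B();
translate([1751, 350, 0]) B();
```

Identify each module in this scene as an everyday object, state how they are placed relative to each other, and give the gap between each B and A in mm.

A is a table. B is a stool. Three stools sit around the table at the −y, −x, +x sides. The gap between each stool and the table is 210 mm.

Each stool's nearest face is 210 mm from the table's bounding box.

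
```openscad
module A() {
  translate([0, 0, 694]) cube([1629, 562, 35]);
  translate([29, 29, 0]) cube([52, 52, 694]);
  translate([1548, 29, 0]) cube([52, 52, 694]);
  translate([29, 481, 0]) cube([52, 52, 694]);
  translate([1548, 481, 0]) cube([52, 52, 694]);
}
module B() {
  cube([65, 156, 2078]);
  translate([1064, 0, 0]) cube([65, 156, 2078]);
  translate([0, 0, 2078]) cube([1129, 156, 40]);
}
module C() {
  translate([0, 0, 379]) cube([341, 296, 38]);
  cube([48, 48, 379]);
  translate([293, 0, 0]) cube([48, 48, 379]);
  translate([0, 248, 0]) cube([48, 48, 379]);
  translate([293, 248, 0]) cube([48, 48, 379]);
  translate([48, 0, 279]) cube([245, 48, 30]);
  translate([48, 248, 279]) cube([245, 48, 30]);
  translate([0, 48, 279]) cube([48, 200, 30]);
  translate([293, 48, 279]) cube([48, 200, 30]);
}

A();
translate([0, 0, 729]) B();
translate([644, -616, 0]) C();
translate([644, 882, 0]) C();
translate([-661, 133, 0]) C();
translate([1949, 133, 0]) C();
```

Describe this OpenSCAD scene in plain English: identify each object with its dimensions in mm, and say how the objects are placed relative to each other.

A is a rectangular dining table. The top is 1629×562×35 mm with its upper surface at z = 729 mm. It stands on four 52×52 mm square legs, each inset 29 mm from the nearest pair of top edges, running from the floor to the underside of the top.

B is a door frame. The clear opening is 999 mm wide and 2078 mm high. Two 65 mm wide jambs, 156 mm deep, stand either side of the opening from the floor to the top of the opening. A 40 mm thick head sits across the top of both jambs, spanning the full outside width of the frame.

C is a four-legged stool. The seat is a 341×296×38 mm slab whose top surface is at z = 417 mm; four square legs, each 48×48 mm in cross-section, run from the floor (z = 0) to the underside of the seat, each flush with a corner of the seat. Four stretchers, 48 mm wide and 30 mm tall, connect adjacent legs with their undersides at z = 279 mm, each running between the inner faces of the legs it joins and aligned with the legs' outer faces on the other axis.

The door frame is on top of the table. Four stools sit around the table at the −y, +y, −x, +x sides.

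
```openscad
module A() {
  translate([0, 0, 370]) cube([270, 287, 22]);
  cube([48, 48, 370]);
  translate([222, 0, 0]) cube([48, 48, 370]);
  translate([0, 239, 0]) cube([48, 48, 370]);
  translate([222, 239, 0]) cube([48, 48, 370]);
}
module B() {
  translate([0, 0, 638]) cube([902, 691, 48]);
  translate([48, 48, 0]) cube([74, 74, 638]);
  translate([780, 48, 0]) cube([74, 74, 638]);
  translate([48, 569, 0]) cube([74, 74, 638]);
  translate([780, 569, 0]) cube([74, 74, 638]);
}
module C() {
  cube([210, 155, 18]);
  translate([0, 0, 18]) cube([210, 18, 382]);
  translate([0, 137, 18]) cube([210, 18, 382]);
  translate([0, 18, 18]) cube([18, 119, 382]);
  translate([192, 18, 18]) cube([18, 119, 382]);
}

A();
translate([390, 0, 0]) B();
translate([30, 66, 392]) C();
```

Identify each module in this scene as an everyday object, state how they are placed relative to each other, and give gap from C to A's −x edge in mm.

A is a stool. B is a table. C is an open box. The table is on the floor beside the stool on its +x side. The open box is on top of the stool, centred. The gap from the open box to the stool's −x edge is 30 mm.

The open box's min-x is at 30; the stool's min-x is 0; gap = 30 mm.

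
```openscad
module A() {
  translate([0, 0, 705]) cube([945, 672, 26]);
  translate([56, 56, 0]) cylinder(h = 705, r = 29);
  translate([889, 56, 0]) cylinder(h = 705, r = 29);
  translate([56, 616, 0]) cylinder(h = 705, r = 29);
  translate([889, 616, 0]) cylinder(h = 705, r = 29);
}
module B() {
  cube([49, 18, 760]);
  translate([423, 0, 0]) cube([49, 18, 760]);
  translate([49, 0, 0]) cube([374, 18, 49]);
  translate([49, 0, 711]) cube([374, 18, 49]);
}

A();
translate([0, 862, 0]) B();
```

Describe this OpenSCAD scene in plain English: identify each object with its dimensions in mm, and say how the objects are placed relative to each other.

A is a rectangular dining table. The top is 945×672×26 mm with its upper surface at z = 731 mm. It stands on four round legs of 58 mm diameter, each leg's bounding box inset 27 mm from the nearest pair of top edges, running from the floor to the underside of the top.

B is a rectangular picture frame lying in the x–z plane (depth along y). The opening is 374 mm wide (x) by 662 mm tall (z), surrounded by a border 49 mm wide on all four sides. The frame is 18 mm deep and is made of two full-height vertical stiles with two horizontal rails fitted between them.

The picture frame is on the floor beside the table on its +y side.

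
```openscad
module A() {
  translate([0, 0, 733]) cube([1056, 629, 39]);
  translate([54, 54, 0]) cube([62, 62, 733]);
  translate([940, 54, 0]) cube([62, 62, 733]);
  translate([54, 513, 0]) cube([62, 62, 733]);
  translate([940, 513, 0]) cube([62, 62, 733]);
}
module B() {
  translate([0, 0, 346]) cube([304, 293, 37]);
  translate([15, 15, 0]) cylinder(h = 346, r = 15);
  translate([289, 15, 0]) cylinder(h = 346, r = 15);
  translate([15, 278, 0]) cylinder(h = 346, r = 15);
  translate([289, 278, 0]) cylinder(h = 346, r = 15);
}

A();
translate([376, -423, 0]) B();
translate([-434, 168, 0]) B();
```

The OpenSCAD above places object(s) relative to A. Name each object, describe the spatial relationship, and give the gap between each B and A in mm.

Each stool's nearest face is 130 mm from the table's bounding box.

A is a table. B is a stool. Two stools sit around the table at the −y, −x sides. The gap between each stool and the table is 130 mm.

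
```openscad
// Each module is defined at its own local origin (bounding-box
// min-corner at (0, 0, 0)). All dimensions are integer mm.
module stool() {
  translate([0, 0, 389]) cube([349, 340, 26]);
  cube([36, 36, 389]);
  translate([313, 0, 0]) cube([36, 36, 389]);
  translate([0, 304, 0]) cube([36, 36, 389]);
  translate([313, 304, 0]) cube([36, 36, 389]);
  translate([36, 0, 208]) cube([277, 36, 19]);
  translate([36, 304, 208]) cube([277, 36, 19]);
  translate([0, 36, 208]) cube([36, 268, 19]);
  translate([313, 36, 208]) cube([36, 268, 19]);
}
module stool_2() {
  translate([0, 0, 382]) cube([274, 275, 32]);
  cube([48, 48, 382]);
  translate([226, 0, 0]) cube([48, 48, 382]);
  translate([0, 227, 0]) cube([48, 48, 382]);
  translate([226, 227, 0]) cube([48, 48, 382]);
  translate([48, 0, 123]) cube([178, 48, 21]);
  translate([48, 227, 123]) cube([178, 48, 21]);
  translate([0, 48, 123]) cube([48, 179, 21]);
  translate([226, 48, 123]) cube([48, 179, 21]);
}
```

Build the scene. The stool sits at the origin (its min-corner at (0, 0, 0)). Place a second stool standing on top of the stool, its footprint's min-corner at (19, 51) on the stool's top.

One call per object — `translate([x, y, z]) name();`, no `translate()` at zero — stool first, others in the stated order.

stool();
translate([19, 51, 415]) stool_2();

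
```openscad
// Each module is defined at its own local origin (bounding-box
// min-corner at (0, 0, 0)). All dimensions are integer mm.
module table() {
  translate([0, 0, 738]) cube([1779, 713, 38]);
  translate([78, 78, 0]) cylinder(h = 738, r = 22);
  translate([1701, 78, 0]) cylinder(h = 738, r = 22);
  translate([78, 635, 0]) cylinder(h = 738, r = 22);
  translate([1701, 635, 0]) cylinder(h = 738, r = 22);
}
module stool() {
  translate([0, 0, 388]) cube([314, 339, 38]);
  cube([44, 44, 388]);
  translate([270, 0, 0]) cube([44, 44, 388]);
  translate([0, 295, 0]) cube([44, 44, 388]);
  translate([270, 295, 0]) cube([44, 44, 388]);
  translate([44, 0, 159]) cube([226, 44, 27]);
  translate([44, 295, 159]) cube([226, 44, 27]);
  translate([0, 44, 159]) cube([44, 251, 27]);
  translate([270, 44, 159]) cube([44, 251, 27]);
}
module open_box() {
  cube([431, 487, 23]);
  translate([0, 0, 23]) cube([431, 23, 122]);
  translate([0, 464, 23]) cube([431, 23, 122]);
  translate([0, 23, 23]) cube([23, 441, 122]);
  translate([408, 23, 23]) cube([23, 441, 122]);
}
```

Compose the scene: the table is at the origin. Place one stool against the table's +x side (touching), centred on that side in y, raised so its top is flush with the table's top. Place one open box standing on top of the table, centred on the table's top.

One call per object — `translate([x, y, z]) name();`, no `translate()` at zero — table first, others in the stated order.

table();
translate([1779, 187, 350]) stool();
translate([674, 113, 776]) open_box();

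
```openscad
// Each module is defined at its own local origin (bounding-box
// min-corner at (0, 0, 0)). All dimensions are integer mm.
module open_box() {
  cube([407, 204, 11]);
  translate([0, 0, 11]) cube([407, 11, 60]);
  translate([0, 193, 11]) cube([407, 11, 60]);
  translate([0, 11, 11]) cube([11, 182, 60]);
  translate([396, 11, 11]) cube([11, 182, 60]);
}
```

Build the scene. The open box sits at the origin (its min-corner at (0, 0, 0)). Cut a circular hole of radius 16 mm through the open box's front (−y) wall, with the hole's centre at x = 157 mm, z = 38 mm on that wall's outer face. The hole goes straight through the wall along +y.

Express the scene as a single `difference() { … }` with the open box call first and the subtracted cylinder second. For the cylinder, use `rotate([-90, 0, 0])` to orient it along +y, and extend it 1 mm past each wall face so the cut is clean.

difference() {
  open_box();
  translate([157, -1, 38]) rotate([-90, 0, 0]) cylinder(h = 13, r = 16);
}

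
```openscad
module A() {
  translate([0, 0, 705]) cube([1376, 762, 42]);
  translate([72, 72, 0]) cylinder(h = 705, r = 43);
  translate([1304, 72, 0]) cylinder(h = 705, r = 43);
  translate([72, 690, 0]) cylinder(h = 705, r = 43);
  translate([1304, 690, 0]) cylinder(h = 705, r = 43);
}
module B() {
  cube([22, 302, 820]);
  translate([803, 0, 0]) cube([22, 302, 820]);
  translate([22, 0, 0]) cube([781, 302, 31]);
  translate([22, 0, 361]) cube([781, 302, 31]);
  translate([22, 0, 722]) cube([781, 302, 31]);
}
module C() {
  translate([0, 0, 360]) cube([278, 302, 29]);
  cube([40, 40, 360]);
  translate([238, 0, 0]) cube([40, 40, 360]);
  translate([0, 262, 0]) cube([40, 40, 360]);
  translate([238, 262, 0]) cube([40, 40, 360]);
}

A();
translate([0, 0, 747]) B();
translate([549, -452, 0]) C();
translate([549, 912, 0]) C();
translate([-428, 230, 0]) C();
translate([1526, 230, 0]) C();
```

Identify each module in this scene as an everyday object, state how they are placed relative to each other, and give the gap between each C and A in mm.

Each stool's nearest face is 150 mm from the table's bounding box.

A is a table. B is a bookshelf. C is a stool. The bookshelf is on top of the table. Four stools sit around the table at the −y, +y, −x, +x sides. The gap between each stool and the table is 150 mm.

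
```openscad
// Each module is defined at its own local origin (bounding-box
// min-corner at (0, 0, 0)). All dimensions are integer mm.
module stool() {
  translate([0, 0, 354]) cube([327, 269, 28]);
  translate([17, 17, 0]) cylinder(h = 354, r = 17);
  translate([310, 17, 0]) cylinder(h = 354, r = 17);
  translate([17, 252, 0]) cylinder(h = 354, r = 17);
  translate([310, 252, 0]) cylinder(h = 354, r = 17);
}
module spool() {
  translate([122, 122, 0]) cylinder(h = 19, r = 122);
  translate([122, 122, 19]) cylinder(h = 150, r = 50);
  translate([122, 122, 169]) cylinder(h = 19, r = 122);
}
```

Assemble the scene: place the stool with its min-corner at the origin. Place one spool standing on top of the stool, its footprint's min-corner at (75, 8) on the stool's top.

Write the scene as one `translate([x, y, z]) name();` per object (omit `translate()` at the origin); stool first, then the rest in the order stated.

stool();
translate([75, 8, 382]) spool();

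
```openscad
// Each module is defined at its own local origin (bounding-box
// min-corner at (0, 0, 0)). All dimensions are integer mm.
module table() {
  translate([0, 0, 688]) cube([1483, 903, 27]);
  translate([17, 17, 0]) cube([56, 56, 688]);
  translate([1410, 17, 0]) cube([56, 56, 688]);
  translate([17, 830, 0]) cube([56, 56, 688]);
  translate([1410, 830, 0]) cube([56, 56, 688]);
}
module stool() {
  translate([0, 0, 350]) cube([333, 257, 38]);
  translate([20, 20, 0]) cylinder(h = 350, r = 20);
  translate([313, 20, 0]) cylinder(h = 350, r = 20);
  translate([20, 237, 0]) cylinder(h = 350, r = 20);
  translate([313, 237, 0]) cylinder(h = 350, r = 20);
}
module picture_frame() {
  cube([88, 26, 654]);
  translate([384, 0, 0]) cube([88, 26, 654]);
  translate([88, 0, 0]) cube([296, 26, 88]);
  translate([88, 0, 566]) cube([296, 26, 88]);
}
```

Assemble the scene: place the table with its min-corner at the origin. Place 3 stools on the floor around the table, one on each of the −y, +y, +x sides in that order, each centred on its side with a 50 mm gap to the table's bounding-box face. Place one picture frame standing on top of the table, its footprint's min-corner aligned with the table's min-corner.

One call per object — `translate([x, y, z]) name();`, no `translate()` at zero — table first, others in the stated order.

table();
translate([575, -307, 0]) stool();
translate([575, 953, 0]) stool();
translate([1533, 323, 0]) stool();
translate([0, 0, 715]) picture_frame();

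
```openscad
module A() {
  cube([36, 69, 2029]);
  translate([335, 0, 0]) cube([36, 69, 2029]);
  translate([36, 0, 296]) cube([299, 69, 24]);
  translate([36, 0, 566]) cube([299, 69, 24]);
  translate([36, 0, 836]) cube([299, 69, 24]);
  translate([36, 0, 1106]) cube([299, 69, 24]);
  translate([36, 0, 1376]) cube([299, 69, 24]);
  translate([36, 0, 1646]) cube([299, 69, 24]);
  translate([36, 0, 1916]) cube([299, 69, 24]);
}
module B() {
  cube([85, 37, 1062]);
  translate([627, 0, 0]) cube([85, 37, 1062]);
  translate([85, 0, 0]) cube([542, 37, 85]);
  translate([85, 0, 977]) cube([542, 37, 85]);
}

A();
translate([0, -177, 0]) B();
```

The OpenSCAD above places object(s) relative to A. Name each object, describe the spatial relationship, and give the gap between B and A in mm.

A is a ladder. B is a picture frame. The picture frame is on the floor beside the ladder on its −y side. The gap between the picture frame and the ladder is 140 mm.

The picture frame's nearest face is 140 mm from the ladder's −y face.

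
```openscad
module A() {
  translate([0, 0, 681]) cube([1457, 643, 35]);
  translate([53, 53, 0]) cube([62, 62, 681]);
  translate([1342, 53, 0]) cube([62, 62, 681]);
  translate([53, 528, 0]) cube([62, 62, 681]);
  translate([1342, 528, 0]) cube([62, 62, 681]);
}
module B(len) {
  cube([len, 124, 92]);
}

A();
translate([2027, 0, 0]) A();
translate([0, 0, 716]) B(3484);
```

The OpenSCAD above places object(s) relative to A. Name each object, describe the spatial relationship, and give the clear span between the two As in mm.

Second table starts at x = 2027; first ends at x = 1457; clear span = 2027 − 1457 = 570 mm.

A is a table. B is a beam. A beam spans the tops of two tables. The clear span between the two tables is 570 mm.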